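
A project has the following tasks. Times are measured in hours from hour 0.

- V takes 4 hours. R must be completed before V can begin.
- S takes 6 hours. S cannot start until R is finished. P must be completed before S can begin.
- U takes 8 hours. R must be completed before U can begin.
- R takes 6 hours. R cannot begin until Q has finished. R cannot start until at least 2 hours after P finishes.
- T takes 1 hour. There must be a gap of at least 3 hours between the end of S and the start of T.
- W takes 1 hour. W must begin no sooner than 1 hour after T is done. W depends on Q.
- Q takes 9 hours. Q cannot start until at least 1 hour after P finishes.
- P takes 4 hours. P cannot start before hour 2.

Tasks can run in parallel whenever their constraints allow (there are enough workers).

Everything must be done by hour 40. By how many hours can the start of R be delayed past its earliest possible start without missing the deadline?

P cannot begin until its own release at hour 2. It runs from hour 2 to 2 + 4 = hour 6.
Q waits on P (finishes hour 6, plus 1-hour gap → hour 7), so it starts at hour 7 and finishes at 7 + 9 = hour 16.
For R: Q (finishes hour 16); P (finishes hour 6, plus 2-hour gap → hour 8). Taking the maximum gives a start of hour 16, and it finishes at 16 + 6 = hour 22.

Working backward from the deadline:
To finish by hour 40, W (duration 1) must start no later than hour 39.
T feeds into W (must start by hour 39, minus 1-hour gap → hour 38); so T must finish by hour 38 and therefore start by hour 37.
Since T (must start by hour 37, minus 3-hour gap → hour 34) depends on it, S must finish by hour 34. Backing off its 6-hour duration gives a latest start of hour 28.
U must finish by hour 40; it takes 8 hours, so it must start by 40 − 8 = hour 32.
V must finish by hour 40; it takes 4 hours, so it must start by 40 − 4 = hour 36.
R has several dependents: S (must start by hour 28); U (must start by hour 32); V (must start by hour 36). The earliest of those limits is hour 28, so R must start by 28 − 6 = hour 22.
So R can start as early as hour 16 and as late as hour 22, giving 22 − 16 = 6 hours of slack.

6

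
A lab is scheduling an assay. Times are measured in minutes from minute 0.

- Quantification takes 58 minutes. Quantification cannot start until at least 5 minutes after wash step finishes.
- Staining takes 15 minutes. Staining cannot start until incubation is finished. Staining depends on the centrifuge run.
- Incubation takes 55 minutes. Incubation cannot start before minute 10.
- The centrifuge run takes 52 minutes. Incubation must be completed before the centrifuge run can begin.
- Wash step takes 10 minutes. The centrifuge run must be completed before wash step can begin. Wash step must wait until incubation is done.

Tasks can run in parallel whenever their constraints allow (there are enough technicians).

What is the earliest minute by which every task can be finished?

Incubation waits on its own release at minute 10, so it starts at minute 10 and finishes at 10 + 55 = minute 65.
The centrifuge run waits on incubation (finishes minute 65), so it starts at minute 65 and finishes at 65 + 52 = minute 117.
Staining needs all of incubation (finishes minute 65); the centrifuge run (finishes minute 117). That puts its earliest start at minute 117; it finishes at 117 + 15 = minute 132.
Wash step has to wait for the centrifuge run (finishes minute 117); incubation (finishes minute 65). The latest of these is minute 117, so wash step runs minute 117 to 117 + 10 = minute 127.
Quantification cannot begin until wash step (finishes minute 127, plus 5-minute gap → minute 132). It runs from minute 132 to 132 + 58 = minute 190.
All tasks are finished once the last one completes. Finish times: Incubation at 65, The centrifuge run at 117, Wash step at 127, Staining at 132, Quantification at 190. The latest is minute 190.

190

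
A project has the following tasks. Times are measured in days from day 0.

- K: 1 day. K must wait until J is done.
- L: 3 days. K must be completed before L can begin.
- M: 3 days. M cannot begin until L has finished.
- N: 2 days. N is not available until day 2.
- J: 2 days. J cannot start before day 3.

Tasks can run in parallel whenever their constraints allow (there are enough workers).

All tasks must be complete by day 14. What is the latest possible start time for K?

Nothing follows M; the deadline of day 14 is its only limit. It must start by 14 − 3 = day 11.
Since M (must start by day 11) depends on it, L must finish by day 11. Backing off its 3-day duration gives a latest start of day 8.
Since L (must start by day 8) depends on it, K must finish by day 8. Backing off its 1-day duration gives a latest start of day 7.

7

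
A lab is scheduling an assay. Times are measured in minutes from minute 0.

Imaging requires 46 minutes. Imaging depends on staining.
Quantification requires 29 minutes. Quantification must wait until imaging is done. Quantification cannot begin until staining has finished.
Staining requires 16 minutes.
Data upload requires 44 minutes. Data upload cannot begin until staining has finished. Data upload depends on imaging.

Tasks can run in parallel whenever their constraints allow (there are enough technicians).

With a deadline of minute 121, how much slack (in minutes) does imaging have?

Staining has no prerequisites, so it starts at minute 0 and finishes at minute 16.
Imaging waits on staining (finishes minute 16), so it starts at minute 16 and finishes at 16 + 46 = minute 62.

Working backward from the deadline:
To finish by minute 121, quantification (duration 29) must start no later than minute 92.
Data upload must finish by minute 121; it takes 44 minutes, so it must start by 121 − 44 = minute 77.
For imaging: quantification (must start by minute 92); data upload (must start by minute 77). The most restrictive is minute 77; with a 46-minute duration, imaging must start by minute 31.
So imaging can start as early as minute 16 and as late as minute 31, giving 31 − 16 = 15 minutes of slack.

15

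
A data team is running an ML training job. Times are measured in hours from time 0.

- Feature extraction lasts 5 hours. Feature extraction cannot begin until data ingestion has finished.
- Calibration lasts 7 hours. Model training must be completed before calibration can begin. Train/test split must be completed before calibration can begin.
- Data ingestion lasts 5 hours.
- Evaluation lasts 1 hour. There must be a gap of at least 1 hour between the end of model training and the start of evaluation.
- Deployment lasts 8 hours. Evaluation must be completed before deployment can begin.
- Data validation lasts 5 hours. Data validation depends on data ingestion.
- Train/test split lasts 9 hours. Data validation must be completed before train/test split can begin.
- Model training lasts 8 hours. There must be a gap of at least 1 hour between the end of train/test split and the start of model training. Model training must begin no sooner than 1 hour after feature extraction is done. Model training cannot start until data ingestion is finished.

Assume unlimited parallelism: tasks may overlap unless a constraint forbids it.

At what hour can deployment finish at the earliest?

Data ingestion has no prerequisites, so it starts at hour 0 and finishes at hour 5.
Feature extraction waits on data ingestion (finishes hour 5), so it starts at hour 5 and finishes at 5 + 5 = hour 10.
After data ingestion (finishes hour 5), data validation can start at hour 5 and finishes at hour 10.
After data validation (finishes hour 10), train/test split can start at hour 10 and finishes at hour 19.
Model training needs all of train/test split (finishes hour 19, plus 1-hour gap → hour 20); feature extraction (finishes hour 10, plus 1-hour gap → hour 11); data ingestion (finishes hour 5). That puts its earliest start at hour 20; it finishes at 20 + 8 = hour 28.
After model training (finishes hour 28, plus 1-hour gap → hour 29), evaluation can start at hour 29 and finishes at hour 30.
Deployment cannot begin until evaluation (finishes hour 30). It runs from hour 30 to 30 + 8 = hour 38.

38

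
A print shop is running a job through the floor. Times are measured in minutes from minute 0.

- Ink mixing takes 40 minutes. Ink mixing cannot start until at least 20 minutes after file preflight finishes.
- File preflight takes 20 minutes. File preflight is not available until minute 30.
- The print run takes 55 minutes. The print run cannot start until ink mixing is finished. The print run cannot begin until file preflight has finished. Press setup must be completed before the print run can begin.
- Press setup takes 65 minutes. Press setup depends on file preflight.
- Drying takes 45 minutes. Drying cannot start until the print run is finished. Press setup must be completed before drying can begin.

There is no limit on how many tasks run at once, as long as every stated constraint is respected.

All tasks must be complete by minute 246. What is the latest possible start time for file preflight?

Nothing follows drying; the deadline of minute 246 is its only limit. It must start by 246 − 45 = minute 201.
The print run has to be done before drying (must start by minute 201). That means finishing by minute 201, i.e. starting by 201 − 55 = minute 146.
Since the print run (must start by minute 146) depends on it, ink mixing must finish by minute 146. Backing off its 40-minute duration gives a latest start of minute 106.
Press setup must finish in time for the print run (must start by minute 146); drying (must start by minute 201). The tightest is minute 146, so press setup must start by 146 − 65 = minute 81.
File preflight has several dependents: ink mixing (must start by minute 106, minus 20-minute gap → minute 86); press setup (must start by minute 81); the print run (must start by minute 146). The earliest of those limits is minute 81, so file preflight must start by 81 − 20 = minute 61.

61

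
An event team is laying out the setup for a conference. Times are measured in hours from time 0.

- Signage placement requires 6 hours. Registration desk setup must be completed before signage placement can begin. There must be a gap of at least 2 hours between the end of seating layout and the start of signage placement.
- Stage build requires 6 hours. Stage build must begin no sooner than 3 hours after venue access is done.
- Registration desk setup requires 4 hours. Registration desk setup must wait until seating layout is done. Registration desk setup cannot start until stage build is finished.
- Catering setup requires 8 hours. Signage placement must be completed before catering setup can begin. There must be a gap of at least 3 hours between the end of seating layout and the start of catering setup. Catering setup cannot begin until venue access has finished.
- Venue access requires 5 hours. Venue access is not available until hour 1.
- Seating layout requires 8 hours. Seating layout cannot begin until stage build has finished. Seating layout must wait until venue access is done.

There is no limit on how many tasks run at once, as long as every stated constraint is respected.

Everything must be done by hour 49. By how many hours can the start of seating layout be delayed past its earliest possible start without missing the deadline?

8

After its own release at hour 1, venue access can start at hour 1 and finishes at hour 6.
After venue access (finishes hour 6, plus 3-hour gap → hour 9), stage build can start at hour 9 and finishes at hour 15.
For seating layout: stage build (finishes hour 15); venue access (finishes hour 6). Taking the maximum gives a start of hour 15, and it finishes at 15 + 8 = hour 23.

Working backward from the deadline:
To finish by hour 49, catering setup (duration 8) must start no later than hour 41.
Signage placement has to be done before catering setup (must start by hour 41). That means finishing by hour 41, i.e. starting by 41 − 6 = hour 35.
Registration desk setup has to be done before signage placement (must start by hour 35). That means finishing by hour 35, i.e. starting by 35 − 4 = hour 31.
Seating layout has several dependents: registration desk setup (must start by hour 31); signage placement (must start by hour 35, minus 2-hour gap → hour 33); catering setup (must start by hour 41, minus 3-hour gap → hour 38). The earliest of those limits is hour 31, so seating layout must start by 31 − 8 = hour 23.
So seating layout can start as early as hour 15 and as late as hour 23, giving 23 − 15 = 8 hours of slack.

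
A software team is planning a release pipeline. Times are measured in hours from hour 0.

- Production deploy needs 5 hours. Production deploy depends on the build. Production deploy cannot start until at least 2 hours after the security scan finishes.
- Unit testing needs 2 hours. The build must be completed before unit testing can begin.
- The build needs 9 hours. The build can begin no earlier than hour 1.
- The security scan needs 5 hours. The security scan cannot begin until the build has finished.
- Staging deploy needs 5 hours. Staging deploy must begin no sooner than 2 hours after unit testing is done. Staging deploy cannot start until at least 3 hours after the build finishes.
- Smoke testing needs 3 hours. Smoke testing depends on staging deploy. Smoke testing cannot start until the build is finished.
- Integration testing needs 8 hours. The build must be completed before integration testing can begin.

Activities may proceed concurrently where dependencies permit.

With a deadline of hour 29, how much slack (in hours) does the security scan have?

The build waits on its own release at hour 1, so it starts at hour 1 and finishes at 1 + 9 = hour 10.
The security scan waits on the build (finishes hour 10), so it starts at hour 10 and finishes at 10 + 5 = hour 15.

Working backward from the deadline:
Production deploy has no dependents, so it just needs to finish by hour 29. Starting by 29 − 5 = hour 24 achieves that.
The security scan must finish before production deploy (must start by hour 24, minus 2-hour gap → hour 22). With a 5-hour duration, the security scan must start by 22 − 5 = hour 17.
So the security scan can start as early as hour 10 and as late as hour 17, giving 17 − 10 = 7 hours of slack.

7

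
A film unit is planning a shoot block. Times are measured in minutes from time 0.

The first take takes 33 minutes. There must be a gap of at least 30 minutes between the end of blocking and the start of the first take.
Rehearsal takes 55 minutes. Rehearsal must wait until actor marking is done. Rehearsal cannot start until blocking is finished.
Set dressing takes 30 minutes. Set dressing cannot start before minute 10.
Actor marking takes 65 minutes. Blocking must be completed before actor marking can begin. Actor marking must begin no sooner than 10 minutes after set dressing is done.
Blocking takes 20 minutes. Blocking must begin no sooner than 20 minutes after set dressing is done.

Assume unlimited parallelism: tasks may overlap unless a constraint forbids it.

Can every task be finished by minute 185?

Set dressing cannot begin until its own release at minute 10. It runs from minute 10 to 10 + 30 = minute 40.
Blocking cannot begin until set dressing (finishes minute 40, plus 20-minute gap → minute 60). It runs from minute 60 to 60 + 20 = minute 80.
The first take cannot begin until blocking (finishes minute 80, plus 30-minute gap → minute 110). It runs from minute 110 to 110 + 33 = minute 143.
Actor marking needs all of blocking (finishes minute 80); set dressing (finishes minute 40, plus 10-minute gap → minute 50). That puts its earliest start at minute 80; it finishes at 80 + 65 = minute 145.
For rehearsal: actor marking (finishes minute 145); blocking (finishes minute 80). Taking the maximum gives a start of minute 145, and it finishes at 145 + 55 = minute 200.
The earliest everything can be done is minute 200, which is after the deadline of 185, so it is not possible.

No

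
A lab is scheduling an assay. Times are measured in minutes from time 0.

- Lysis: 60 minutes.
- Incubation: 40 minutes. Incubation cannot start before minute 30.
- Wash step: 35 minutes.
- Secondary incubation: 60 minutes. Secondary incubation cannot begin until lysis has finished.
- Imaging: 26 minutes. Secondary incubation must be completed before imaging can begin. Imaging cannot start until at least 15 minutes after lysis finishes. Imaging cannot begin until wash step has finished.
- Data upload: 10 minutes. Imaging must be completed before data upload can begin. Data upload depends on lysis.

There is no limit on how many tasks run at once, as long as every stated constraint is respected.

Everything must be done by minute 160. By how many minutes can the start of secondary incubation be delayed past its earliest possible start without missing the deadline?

Lysis has no prerequisites, so it starts at minute 0 and finishes at minute 60.
Secondary incubation cannot begin until lysis (finishes minute 60). It runs from minute 60 to 60 + 60 = minute 120.

Working backward from the deadline:
Data upload must finish by minute 160; it takes 10 minutes, so it must start by 160 − 10 = minute 150.
Imaging has to be done before data upload (must start by minute 150). That means finishing by minute 150, i.e. starting by 150 − 26 = minute 124.
Secondary incubation has to be done before imaging (must start by minute 124). That means finishing by minute 124, i.e. starting by 124 − 60 = minute 64.
So secondary incubation can start as early as minute 60 and as late as minute 64, giving 64 − 60 = 4 minutes of slack.

4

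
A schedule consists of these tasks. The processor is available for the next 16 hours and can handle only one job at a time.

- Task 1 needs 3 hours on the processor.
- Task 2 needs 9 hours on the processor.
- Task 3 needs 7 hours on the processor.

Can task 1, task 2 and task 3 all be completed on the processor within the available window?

No

Running back to back, the jobs need 3 + 9 + 7 = 19 hours on the processor.
Since 19 > 16, they cannot all fit.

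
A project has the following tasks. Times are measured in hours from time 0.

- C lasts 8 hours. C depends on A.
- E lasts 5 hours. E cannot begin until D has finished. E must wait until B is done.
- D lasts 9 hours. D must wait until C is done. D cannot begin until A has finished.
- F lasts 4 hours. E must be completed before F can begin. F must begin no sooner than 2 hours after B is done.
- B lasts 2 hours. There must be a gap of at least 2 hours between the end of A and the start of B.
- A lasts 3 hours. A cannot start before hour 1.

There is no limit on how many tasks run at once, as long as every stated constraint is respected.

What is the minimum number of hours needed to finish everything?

A waits on its own release at hour 1, so it starts at hour 1 and finishes at 1 + 3 = hour 4.
After A (finishes hour 4), C can start at hour 4 and finishes at hour 12.
For D: C (finishes hour 12); A (finishes hour 4). Taking the maximum gives a start of hour 12, and it finishes at 12 + 9 = hour 21.
After A (finishes hour 4, plus 2-hour gap → hour 6), B can start at hour 6 and finishes at hour 8.
E needs all of D (finishes hour 21); B (finishes hour 8). That puts its earliest start at hour 21; it finishes at 21 + 5 = hour 26.
For F: E (finishes hour 26); B (finishes hour 8, plus 2-hour gap → hour 10). Taking the maximum gives a start of hour 26, and it finishes at 26 + 4 = hour 30.
All tasks are finished once the last one completes. Finish times: A at 4, B at 8, C at 12, D at 21, E at 26, F at 30. The latest is hour 30.

30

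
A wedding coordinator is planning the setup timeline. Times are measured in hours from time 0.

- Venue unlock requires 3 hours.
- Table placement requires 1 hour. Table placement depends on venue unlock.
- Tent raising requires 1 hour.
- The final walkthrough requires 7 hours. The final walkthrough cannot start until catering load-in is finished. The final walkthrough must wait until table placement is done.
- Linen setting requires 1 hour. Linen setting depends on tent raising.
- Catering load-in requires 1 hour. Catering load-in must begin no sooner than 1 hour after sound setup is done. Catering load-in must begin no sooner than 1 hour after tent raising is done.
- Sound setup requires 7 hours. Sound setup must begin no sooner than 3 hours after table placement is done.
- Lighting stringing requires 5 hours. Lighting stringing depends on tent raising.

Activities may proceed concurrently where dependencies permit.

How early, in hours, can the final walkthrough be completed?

Nothing blocks tent raising, so it runs from hour 0 to hour 1.
Venue unlock has no prerequisites, so it starts at hour 0 and finishes at hour 3.
Table placement cannot begin until venue unlock (finishes hour 3). It runs from hour 3 to 3 + 1 = hour 4.
After table placement (finishes hour 4, plus 3-hour gap → hour 7), sound setup can start at hour 7 and finishes at hour 14.
Catering load-in needs all of sound setup (finishes hour 14, plus 1-hour gap → hour 15); tent raising (finishes hour 1, plus 1-hour gap → hour 2). That puts its earliest start at hour 15; it finishes at 15 + 1 = hour 16.
The final walkthrough has to wait for catering load-in (finishes hour 16); table placement (finishes hour 4). The latest of these is hour 16, so the final walkthrough runs hour 16 to 16 + 7 = hour 23.

23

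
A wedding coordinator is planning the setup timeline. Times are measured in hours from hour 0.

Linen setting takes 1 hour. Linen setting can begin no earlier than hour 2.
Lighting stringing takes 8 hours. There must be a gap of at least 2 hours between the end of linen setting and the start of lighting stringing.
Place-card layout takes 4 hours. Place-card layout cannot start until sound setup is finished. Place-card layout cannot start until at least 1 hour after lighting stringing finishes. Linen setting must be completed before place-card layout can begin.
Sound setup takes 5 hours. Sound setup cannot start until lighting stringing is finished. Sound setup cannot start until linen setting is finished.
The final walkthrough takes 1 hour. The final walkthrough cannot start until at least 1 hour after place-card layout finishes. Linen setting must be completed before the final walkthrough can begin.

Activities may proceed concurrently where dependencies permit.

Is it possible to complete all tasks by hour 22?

After its own release at hour 2, linen setting can start at hour 2 and finishes at hour 3.
Lighting stringing waits on linen setting (finishes hour 3, plus 2-hour gap → hour 5), so it starts at hour 5 and finishes at 5 + 8 = hour 13.
Sound setup cannot start until lighting stringing (finishes hour 13); linen setting (finishes hour 3). The controlling bound is hour 13, so sound setup finishes at 13 + 5 = hour 18.
Place-card layout cannot start until sound setup (finishes hour 18); lighting stringing (finishes hour 13, plus 1-hour gap → hour 14); linen setting (finishes hour 3). The controlling bound is hour 18, so place-card layout finishes at 18 + 4 = hour 22.
The final walkthrough needs all of place-card layout (finishes hour 22, plus 1-hour gap → hour 23); linen setting (finishes hour 3). That puts its earliest start at hour 23; it finishes at 23 + 1 = hour 24.
The earliest everything can be done is hour 24, which is after the deadline of 22, so it is not possible.

No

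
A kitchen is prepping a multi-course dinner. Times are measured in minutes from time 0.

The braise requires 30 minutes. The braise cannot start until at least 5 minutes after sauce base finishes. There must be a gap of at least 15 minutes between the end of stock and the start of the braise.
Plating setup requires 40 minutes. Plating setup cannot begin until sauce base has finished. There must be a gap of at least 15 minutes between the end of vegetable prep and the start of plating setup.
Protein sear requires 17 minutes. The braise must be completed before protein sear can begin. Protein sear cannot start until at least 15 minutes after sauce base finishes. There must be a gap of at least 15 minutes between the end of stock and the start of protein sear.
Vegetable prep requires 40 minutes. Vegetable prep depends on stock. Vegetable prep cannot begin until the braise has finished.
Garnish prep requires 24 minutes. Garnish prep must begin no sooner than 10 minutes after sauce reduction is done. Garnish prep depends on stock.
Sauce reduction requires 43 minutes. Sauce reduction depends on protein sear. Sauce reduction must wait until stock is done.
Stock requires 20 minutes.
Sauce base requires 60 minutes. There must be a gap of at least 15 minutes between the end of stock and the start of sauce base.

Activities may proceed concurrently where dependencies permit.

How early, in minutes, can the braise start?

100

Nothing blocks stock, so it runs from minute 0 to minute 20.
After stock (finishes minute 20, plus 15-minute gap → minute 35), sauce base can start at minute 35 and finishes at minute 95.
The braise waits on sauce base (finishes minute 95, plus 5-minute gap → minute 100); stock (finishes minute 20, plus 15-minute gap → minute 35). The latest of these is minute 100, which is the earliest the braise can start.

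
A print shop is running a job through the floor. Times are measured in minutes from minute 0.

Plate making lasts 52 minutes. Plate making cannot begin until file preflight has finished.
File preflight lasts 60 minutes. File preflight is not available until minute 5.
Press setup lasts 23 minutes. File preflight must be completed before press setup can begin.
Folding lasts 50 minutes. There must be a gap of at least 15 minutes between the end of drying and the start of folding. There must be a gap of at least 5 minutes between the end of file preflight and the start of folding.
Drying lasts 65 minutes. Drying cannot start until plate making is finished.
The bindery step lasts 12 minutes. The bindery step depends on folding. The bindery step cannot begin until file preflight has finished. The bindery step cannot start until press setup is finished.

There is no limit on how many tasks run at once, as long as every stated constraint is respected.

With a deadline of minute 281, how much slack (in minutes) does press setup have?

File preflight waits on its own release at minute 5, so it starts at minute 5 and finishes at 5 + 60 = minute 65.
Press setup cannot begin until file preflight (finishes minute 65). It runs from minute 65 to 65 + 23 = minute 88.

Working backward from the deadline:
Nothing follows the bindery step; the deadline of minute 281 is its only limit. It must start by 281 − 12 = minute 269.
Since the bindery step (must start by minute 269) depends on it, press setup must finish by minute 269. Backing off its 23-minute duration gives a latest start of minute 246.
So press setup can start as early as minute 65 and as late as minute 246, giving 246 − 65 = 181 minutes of slack.

181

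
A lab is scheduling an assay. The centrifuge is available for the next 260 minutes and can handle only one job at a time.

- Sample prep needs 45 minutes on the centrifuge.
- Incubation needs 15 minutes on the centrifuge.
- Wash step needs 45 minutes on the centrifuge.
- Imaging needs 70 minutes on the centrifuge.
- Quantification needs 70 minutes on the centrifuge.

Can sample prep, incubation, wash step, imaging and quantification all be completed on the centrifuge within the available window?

Running back to back, the jobs need 45 + 15 + 45 + 70 + 70 = 245 minutes on the centrifuge.
Since 245 ≤ 260, they fit within the window.

Yes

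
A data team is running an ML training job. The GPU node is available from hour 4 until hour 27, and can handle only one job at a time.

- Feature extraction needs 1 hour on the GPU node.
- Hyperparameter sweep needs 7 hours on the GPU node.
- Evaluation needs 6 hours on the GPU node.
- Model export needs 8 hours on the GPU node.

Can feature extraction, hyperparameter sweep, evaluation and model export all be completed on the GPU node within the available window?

Yes

The GPU node window is 27 − 4 = 23 hours.
Running back to back, the jobs need 1 + 7 + 6 + 8 = 22 hours on the GPU node.
Since 22 ≤ 23, they fit within the window.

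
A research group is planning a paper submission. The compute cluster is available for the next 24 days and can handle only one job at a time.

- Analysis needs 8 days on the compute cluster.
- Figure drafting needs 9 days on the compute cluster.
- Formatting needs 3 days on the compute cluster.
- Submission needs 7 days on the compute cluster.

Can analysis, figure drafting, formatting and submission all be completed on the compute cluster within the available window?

Running back to back, the jobs need 8 + 9 + 3 + 7 = 27 days on the compute cluster.
Since 27 > 24, they cannot all fit.

No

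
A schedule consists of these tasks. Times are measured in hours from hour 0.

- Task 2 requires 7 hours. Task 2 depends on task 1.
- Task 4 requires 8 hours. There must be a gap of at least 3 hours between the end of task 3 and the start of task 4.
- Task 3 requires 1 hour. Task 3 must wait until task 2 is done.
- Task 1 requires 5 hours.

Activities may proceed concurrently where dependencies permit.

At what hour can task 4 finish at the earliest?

24

Task 1 has no prerequisites, so it starts at hour 0 and finishes at hour 5.
Task 2 cannot begin until task 1 (finishes hour 5). It runs from hour 5 to 5 + 7 = hour 12.
Task 3 waits on task 2 (finishes hour 12), so it starts at hour 12 and finishes at 12 + 1 = hour 13.
Task 4 waits on task 3 (finishes hour 13, plus 3-hour gap → hour 16), so it starts at hour 16 and finishes at 16 + 8 = hour 24.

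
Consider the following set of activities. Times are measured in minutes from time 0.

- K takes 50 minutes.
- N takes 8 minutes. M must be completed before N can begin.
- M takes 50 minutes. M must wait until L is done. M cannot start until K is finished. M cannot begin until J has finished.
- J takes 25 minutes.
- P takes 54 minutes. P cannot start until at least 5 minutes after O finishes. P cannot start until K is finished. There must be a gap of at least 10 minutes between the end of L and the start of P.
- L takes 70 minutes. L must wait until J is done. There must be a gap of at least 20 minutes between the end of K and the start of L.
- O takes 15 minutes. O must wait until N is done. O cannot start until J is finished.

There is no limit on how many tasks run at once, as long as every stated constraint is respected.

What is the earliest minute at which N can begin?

190

K has no prerequisites, so it starts at minute 0 and finishes at minute 50.
J has no prerequisites, so it starts at minute 0 and finishes at minute 25.
L has to wait for J (finishes minute 25); K (finishes minute 50, plus 20-minute gap → minute 70). The latest of these is minute 70, so L runs minute 70 to 70 + 70 = minute 140.
M cannot start until L (finishes minute 140); K (finishes minute 50); J (finishes minute 25). The controlling bound is minute 140, so M finishes at 140 + 50 = minute 190.
N waits on M (finishes minute 190), so the earliest it can start is minute 190.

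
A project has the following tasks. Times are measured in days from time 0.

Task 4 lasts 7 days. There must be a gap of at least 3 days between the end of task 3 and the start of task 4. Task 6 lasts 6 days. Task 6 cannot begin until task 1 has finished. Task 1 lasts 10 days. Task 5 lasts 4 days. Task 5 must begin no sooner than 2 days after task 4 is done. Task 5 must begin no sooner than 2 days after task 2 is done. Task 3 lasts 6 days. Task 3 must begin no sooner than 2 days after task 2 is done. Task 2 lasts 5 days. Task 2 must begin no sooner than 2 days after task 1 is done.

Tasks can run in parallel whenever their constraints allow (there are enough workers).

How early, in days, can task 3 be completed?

Nothing blocks task 1, so it runs from day 0 to day 10.
After task 1 (finishes day 10, plus 2-day gap → day 12), task 2 can start at day 12 and finishes at day 17.
Task 3 waits on task 2 (finishes day 17, plus 2-day gap → day 19), so it starts at day 19 and finishes at 19 + 6 = day 25.

25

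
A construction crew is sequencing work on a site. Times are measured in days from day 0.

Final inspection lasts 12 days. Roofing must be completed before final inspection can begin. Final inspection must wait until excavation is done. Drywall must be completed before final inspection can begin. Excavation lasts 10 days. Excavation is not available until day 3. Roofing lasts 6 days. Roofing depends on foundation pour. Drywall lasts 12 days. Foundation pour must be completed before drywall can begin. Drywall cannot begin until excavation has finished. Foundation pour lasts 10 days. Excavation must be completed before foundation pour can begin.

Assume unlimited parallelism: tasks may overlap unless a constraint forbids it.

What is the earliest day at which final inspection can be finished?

47

After its own release at day 3, excavation can start at day 3 and finishes at day 13.
Foundation pour waits on excavation (finishes day 13), so it starts at day 13 and finishes at 13 + 10 = day 23.
Drywall has to wait for foundation pour (finishes day 23); excavation (finishes day 13). The latest of these is day 23, so drywall runs day 23 to 23 + 12 = day 35.
Roofing waits on foundation pour (finishes day 23), so it starts at day 23 and finishes at 23 + 6 = day 29.
For final inspection: roofing (finishes day 29); excavation (finishes day 13); drywall (finishes day 35). Taking the maximum gives a start of day 35, and it finishes at 35 + 12 = day 47.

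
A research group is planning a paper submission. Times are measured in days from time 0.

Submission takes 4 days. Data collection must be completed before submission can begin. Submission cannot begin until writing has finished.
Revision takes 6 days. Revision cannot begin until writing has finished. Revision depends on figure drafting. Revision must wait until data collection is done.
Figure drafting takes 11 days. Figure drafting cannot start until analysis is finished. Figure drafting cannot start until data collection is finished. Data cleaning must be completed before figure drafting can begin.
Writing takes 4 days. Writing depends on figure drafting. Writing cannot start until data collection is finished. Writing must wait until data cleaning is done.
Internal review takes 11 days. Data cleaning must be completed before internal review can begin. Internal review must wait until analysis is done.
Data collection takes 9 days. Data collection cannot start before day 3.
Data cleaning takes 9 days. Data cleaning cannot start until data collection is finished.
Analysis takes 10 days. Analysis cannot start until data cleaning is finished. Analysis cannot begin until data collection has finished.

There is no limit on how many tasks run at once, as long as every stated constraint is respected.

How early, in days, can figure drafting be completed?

Data collection waits on its own release at day 3, so it starts at day 3 and finishes at 3 + 9 = day 12.
Data cleaning cannot begin until data collection (finishes day 12). It runs from day 12 to 12 + 9 = day 21.
Analysis cannot start until data cleaning (finishes day 21); data collection (finishes day 12). The controlling bound is day 21, so analysis finishes at 21 + 10 = day 31.
Figure drafting has to wait for analysis (finishes day 31); data collection (finishes day 12); data cleaning (finishes day 21). The latest of these is day 31, so figure drafting runs day 31 to 31 + 11 = day 42.

42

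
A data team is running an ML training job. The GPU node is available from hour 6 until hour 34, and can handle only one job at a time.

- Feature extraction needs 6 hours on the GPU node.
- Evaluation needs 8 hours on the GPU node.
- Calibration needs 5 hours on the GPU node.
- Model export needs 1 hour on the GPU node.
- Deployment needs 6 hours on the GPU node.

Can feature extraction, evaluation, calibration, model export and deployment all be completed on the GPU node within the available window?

Yes

The GPU node window is 34 − 6 = 28 hours.
Running back to back, the jobs need 6 + 8 + 5 + 1 + 6 = 26 hours on the GPU node.
Since 26 ≤ 28, they fit within the window.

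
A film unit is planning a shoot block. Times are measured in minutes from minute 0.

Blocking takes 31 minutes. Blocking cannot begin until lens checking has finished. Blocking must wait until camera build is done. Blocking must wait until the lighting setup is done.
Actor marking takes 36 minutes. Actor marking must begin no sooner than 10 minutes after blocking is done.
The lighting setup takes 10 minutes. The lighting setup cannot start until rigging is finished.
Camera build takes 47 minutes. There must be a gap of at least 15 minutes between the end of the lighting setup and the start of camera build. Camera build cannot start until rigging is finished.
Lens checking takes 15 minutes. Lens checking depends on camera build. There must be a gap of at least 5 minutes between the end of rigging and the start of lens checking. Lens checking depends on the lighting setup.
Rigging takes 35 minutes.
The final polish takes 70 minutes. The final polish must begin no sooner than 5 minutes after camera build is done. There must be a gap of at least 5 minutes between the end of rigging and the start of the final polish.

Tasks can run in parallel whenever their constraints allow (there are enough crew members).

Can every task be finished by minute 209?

Yes

Rigging has no prerequisites, so it starts at minute 0 and finishes at minute 35.
After rigging (finishes minute 35), the lighting setup can start at minute 35 and finishes at minute 45.
Camera build has to wait for the lighting setup (finishes minute 45, plus 15-minute gap → minute 60); rigging (finishes minute 35). The latest of these is minute 60, so camera build runs minute 60 to 60 + 47 = minute 107.
The final polish cannot start until camera build (finishes minute 107, plus 5-minute gap → minute 112); rigging (finishes minute 35, plus 5-minute gap → minute 40). The controlling bound is minute 112, so the final polish finishes at 112 + 70 = minute 182.
Lens checking has to wait for camera build (finishes minute 107); rigging (finishes minute 35, plus 5-minute gap → minute 40); the lighting setup (finishes minute 45). The latest of these is minute 107, so lens checking runs minute 107 to 107 + 15 = minute 122.
Blocking needs all of lens checking (finishes minute 122); camera build (finishes minute 107); the lighting setup (finishes minute 45). That puts its earliest start at minute 122; it finishes at 122 + 31 = minute 153.
Actor marking cannot begin until blocking (finishes minute 153, plus 10-minute gap → minute 163). It runs from minute 163 to 163 + 36 = minute 199.
Every task is finished by minute 199, which is no later than the deadline of 209, so the schedule is feasible.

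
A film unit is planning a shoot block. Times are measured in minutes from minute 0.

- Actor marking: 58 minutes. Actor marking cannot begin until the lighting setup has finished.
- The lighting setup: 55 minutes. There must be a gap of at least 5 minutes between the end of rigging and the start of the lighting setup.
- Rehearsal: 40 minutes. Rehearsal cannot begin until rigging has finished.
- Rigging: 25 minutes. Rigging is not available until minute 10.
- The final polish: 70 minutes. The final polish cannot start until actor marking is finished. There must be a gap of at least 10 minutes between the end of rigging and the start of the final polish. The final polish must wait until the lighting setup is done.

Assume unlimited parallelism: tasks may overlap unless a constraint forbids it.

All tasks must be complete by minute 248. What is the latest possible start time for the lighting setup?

The final polish must finish by minute 248; it takes 70 minutes, so it must start by 248 − 70 = minute 178.
Since the final polish (must start by minute 178) depends on it, actor marking must finish by minute 178. Backing off its 58-minute duration gives a latest start of minute 120.
The lighting setup feeds actor marking (must start by minute 120); the final polish (must start by minute 178). Taking the minimum, the lighting setup must finish by minute 120 and start by 120 − 55 = minute 65.

65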